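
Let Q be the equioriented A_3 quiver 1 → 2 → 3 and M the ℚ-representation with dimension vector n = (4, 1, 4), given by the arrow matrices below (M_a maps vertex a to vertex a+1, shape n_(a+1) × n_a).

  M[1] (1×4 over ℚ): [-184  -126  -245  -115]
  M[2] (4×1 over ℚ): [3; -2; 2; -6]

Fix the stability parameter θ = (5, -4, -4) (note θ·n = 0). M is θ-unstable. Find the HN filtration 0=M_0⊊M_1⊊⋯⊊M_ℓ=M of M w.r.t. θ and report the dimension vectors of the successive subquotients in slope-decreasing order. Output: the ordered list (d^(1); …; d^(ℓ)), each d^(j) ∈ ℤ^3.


Barcode: M ≅ I[1,1]^3, I[1,3], I[3,3]^3. HN layers by μ_θ (3 steps, strictly decreasing):
  μ^(1)=5; μ^(2)=-1; μ^(3)=-4

((3, 0, 0); (1, 1, 1); (0, 0, 3))


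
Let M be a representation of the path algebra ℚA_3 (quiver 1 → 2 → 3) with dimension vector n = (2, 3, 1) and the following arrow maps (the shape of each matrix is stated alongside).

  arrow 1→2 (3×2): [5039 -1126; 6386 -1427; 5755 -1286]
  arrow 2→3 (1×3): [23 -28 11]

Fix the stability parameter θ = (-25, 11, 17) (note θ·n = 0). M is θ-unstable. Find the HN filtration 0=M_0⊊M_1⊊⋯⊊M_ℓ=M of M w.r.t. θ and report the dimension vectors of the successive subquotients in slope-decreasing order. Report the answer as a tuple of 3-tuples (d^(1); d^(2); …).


Barcode: M ≅ I[1,2], I[1,3], I[2,2]. HN layers by μ_θ (3 steps, strictly decreasing):
  μ^(1)=17; μ^(2)=11; μ^(3)=-25

((0, 0, 1); (0, 3, 0); (2, 0, 0))


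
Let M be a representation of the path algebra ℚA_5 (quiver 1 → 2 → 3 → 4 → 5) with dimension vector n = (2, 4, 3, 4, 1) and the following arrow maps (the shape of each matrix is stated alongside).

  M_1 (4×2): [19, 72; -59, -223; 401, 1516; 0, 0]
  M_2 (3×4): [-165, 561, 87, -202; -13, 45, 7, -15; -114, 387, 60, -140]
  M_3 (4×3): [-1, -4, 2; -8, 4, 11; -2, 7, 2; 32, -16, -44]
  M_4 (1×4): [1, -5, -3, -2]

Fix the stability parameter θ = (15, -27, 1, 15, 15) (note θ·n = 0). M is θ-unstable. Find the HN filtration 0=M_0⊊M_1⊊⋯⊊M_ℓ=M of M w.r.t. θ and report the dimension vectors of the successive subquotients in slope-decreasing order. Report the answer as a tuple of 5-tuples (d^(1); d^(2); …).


Via rank(M_{q-1}∘⋯∘M_p): M ≅ I[1,4], I[1,5], I[2,2], I[2,4], I[4,4].
μ_θ-semistable layers: μ^(1)=15; μ^(2)=1; μ^(3)=-6; μ^(4)=-27

((0, 0, 0, 4, 1); (0, 0, 3, 0, 0); (2, 2, 0, 0, 0); (0, 2, 0, 0, 0))


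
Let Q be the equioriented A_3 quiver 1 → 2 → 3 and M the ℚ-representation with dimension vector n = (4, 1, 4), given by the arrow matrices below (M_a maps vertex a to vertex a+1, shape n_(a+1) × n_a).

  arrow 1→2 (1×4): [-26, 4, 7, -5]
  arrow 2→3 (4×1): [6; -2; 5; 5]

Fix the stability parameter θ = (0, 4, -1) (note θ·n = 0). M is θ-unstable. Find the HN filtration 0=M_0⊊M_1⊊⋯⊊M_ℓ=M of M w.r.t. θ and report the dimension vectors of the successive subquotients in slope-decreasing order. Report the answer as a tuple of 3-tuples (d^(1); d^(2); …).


Interval decomposition of M: I[1,1]^3, I[1,3], I[3,3]^3.
HN type (ℓ=3): μ^(1)=3/2; μ^(2)=0; μ^(3)=-1

((0, 1, 1); (4, 0, 0); (0, 0, 3))


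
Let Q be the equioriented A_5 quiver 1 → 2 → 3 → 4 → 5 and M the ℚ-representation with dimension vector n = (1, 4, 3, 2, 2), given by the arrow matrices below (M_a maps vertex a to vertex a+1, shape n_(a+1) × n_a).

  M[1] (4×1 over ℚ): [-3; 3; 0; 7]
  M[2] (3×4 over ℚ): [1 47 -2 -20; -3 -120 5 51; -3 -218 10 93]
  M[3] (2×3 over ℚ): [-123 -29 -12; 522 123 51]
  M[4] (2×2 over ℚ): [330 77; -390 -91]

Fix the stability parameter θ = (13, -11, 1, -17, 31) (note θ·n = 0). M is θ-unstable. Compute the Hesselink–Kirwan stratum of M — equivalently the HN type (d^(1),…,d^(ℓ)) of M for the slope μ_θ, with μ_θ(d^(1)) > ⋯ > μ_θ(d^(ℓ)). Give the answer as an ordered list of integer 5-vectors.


Barcode: M ≅ I[1,3], I[2,2], I[2,4], I[2,5], I[5,5]. HN layers by μ_θ (4 steps, strictly decreasing):
  μ^(1)=31; μ^(2)=1; μ^(3)=-8; μ^(4)=-11

((0, 0, 0, 0, 2); (1, 1, 1, 0, 0); (0, 0, 2, 2, 0); (0, 3, 0, 0, 0))


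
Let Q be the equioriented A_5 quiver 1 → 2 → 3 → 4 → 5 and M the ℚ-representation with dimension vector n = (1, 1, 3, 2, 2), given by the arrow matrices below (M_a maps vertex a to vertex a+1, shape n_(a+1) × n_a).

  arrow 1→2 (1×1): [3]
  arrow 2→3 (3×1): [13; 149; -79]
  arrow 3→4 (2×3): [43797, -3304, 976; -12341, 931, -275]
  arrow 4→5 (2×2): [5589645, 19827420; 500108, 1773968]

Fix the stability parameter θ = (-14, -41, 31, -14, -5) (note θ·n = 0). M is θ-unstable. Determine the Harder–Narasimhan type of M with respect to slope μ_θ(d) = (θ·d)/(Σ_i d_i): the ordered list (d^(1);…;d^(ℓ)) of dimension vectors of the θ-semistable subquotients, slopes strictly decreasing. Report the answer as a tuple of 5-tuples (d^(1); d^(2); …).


Barcode: M ≅ I[1,5], I[3,3], I[3,4], I[5,5]. HN layers by μ_θ (5 steps, strictly decreasing):
  μ^(1)=31; μ^(2)=17/2; μ^(3)=4; μ^(4)=-5; μ^(5)=-55/2

((0, 0, 1, 0, 0); (0, 0, 1, 1, 0); (0, 0, 1, 1, 1); (0, 0, 0, 0, 1); (1, 1, 0, 0, 0))


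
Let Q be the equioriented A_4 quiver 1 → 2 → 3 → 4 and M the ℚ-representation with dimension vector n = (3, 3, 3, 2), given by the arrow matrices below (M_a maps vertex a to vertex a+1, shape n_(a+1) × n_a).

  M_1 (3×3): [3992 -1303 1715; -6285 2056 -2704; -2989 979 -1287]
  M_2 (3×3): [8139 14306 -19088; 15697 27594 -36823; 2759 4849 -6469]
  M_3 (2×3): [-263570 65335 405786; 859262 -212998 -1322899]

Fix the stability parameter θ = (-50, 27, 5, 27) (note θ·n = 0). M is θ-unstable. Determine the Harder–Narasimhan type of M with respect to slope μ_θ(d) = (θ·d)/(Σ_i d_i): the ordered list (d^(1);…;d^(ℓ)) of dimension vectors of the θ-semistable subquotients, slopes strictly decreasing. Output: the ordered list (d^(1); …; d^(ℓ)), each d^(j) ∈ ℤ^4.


Via rank(M_{q-1}∘⋯∘M_p): M ≅ I[1,1], I[1,4]^2, I[2,3].
μ_θ-semistable layers: μ^(1)=27; μ^(2)=16; μ^(3)=-50

((0, 0, 0, 2); (0, 3, 3, 0); (3, 0, 0, 0))


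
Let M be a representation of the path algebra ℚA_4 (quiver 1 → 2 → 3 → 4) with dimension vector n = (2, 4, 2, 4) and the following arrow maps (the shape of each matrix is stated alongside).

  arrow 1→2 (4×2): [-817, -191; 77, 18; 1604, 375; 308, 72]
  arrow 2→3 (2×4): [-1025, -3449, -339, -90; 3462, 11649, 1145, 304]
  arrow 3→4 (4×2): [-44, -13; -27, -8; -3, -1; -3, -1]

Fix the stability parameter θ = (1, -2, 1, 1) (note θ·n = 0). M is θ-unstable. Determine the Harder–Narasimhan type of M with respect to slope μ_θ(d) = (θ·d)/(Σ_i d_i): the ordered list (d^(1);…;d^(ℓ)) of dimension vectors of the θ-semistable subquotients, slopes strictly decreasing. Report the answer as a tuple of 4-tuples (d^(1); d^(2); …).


Barcode: M ≅ I[1,2], I[1,4], I[2,2], I[2,4], I[4,4]^2. HN layers by μ_θ (3 steps, strictly decreasing):
  μ^(1)=1; μ^(2)=-1/2; μ^(3)=-2

((0, 0, 2, 4); (2, 2, 0, 0); (0, 2, 0, 0))


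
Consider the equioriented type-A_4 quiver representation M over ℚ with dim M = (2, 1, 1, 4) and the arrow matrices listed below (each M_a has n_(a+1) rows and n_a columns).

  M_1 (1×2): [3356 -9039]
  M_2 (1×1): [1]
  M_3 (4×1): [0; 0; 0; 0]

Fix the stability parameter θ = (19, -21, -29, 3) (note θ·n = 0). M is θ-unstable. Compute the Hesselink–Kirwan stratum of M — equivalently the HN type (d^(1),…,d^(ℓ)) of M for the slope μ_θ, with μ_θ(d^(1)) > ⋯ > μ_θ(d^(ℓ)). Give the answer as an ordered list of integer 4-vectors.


Barcode: M ≅ I[1,1], I[1,3], I[4,4]^4. HN layers by μ_θ (3 steps, strictly decreasing):
  μ^(1)=19; μ^(2)=3; μ^(3)=-31/3

((1, 0, 0, 0); (0, 0, 0, 4); (1, 1, 1, 0))


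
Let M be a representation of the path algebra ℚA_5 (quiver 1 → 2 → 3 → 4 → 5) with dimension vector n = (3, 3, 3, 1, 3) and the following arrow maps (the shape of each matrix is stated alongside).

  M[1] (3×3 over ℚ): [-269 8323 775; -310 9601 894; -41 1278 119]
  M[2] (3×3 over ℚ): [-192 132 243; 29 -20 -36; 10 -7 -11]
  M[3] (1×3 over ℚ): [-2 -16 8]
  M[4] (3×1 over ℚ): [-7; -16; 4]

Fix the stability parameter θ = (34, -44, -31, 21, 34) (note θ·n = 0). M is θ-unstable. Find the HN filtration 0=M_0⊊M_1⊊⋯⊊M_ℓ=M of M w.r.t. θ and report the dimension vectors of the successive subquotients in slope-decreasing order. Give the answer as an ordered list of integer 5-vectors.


Interval decomposition of M: I[1,1], I[1,3], I[1,5], I[2,3], I[5,5]^2.
HN type (ℓ=5): μ^(1)=34; μ^(2)=21; μ^(3)=-41/3; μ^(4)=-31; μ^(5)=-44

((1, 0, 0, 0, 3); (0, 0, 0, 1, 0); (2, 2, 2, 0, 0); (0, 0, 1, 0, 0); (0, 1, 0, 0, 0))


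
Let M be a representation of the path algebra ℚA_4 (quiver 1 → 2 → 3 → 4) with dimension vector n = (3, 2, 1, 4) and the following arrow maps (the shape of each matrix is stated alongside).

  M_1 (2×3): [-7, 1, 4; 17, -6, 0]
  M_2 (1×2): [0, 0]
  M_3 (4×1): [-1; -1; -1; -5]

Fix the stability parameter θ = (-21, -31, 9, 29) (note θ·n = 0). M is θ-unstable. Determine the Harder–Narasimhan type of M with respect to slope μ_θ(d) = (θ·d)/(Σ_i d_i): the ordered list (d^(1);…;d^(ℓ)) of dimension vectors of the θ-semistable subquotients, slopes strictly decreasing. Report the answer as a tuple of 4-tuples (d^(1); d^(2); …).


Interval decomposition of M: I[1,1], I[1,2]^2, I[3,4], I[4,4]^3.
HN type (ℓ=4): μ^(1)=29; μ^(2)=9; μ^(3)=-21; μ^(4)=-26

((0, 0, 0, 4); (0, 0, 1, 0); (1, 0, 0, 0); (2, 2, 0, 0))


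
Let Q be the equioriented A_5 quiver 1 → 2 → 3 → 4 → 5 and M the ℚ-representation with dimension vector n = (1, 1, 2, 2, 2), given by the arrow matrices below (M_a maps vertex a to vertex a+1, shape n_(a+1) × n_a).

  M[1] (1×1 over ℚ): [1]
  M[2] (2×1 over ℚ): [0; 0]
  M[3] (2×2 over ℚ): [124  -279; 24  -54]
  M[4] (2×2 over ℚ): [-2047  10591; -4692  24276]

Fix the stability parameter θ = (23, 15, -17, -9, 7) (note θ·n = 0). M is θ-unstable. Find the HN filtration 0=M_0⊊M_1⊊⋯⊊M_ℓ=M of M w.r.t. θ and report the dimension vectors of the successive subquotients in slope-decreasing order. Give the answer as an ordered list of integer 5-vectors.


Interval decomposition of M: I[1,2], I[3,3], I[3,5], I[4,4], I[5,5].
HN type (ℓ=4): μ^(1)=19; μ^(2)=7; μ^(3)=-9; μ^(4)=-17

((1, 1, 0, 0, 0); (0, 0, 0, 0, 2); (0, 0, 0, 2, 0); (0, 0, 2, 0, 0))


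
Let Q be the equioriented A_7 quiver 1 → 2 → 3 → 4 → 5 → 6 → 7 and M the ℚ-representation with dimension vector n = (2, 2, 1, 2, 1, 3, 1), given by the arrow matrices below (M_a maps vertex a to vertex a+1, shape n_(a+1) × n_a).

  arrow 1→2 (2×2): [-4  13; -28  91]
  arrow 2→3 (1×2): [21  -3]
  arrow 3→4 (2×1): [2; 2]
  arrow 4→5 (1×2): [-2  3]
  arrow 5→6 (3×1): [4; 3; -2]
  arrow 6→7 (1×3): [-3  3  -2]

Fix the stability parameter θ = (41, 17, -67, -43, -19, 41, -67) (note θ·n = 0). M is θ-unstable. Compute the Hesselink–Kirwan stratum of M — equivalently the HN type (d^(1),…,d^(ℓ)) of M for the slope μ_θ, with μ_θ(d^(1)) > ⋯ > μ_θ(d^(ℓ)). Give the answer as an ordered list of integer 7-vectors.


Interval decomposition of M: I[1,1], I[1,2], I[2,7], I[4,4], I[6,6]^2.
HN type (ℓ=6): μ^(1)=41; μ^(2)=29; μ^(3)=-13; μ^(4)=-19; μ^(5)=-31; μ^(6)=-43

((1, 0, 0, 0, 0, 2, 0); (1, 1, 0, 0, 0, 0, 0); (0, 0, 0, 0, 0, 1, 1); (0, 0, 0, 0, 1, 0, 0); (0, 1, 1, 1, 0, 0, 0); (0, 0, 0, 1, 0, 0, 0))


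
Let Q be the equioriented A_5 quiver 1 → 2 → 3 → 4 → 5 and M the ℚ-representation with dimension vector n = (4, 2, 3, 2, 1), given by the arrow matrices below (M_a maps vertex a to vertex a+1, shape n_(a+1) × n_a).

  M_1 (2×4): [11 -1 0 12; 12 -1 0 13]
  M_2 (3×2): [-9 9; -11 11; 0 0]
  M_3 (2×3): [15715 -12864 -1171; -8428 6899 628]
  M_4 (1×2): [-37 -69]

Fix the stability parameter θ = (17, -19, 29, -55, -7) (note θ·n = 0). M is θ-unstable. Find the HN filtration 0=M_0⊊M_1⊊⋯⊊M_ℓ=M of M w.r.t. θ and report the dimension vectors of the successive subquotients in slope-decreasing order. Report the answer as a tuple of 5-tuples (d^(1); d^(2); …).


Via rank(M_{q-1}∘⋯∘M_p): M ≅ I[1,1]^2, I[1,2], I[1,4], I[3,3], I[3,5].
μ_θ-semistable layers: μ^(1)=29; μ^(2)=17; μ^(3)=-1; μ^(4)=-7; μ^(5)=-13

((0, 0, 1, 0, 0); (2, 0, 0, 0, 0); (1, 1, 0, 0, 0); (1, 1, 1, 1, 1); (0, 0, 1, 1, 0))


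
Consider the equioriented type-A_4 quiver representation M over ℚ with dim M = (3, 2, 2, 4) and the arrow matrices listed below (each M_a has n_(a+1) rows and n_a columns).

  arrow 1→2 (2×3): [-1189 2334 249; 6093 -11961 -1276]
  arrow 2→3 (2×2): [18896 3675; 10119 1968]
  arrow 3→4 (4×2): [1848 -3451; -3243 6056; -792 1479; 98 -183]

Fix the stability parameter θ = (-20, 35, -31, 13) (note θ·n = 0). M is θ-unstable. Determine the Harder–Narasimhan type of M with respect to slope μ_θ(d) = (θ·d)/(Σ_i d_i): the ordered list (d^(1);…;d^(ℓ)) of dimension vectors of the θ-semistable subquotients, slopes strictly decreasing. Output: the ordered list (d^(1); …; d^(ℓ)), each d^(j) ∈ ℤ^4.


Interval decomposition of M: I[1,1], I[1,4]^2, I[4,4]^2.
HN type (ℓ=3): μ^(1)=13; μ^(2)=2; μ^(3)=-20

((0, 0, 0, 4); (0, 2, 2, 0); (3, 0, 0, 0))


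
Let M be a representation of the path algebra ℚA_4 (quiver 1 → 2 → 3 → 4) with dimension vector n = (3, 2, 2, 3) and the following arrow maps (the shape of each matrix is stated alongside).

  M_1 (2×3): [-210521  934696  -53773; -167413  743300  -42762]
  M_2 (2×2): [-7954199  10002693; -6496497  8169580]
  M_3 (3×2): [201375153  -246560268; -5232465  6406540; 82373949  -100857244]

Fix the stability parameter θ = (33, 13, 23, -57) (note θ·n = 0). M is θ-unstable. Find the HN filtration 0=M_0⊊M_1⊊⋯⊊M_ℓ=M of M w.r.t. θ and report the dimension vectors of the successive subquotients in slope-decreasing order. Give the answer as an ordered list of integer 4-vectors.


Barcode: M ≅ I[1,1], I[1,3], I[1,4], I[4,4]^2. HN layers by μ_θ (4 steps, strictly decreasing):
  μ^(1)=33; μ^(2)=23; μ^(3)=3; μ^(4)=-57

((1, 0, 0, 0); (1, 1, 1, 0); (1, 1, 1, 1); (0, 0, 0, 2))


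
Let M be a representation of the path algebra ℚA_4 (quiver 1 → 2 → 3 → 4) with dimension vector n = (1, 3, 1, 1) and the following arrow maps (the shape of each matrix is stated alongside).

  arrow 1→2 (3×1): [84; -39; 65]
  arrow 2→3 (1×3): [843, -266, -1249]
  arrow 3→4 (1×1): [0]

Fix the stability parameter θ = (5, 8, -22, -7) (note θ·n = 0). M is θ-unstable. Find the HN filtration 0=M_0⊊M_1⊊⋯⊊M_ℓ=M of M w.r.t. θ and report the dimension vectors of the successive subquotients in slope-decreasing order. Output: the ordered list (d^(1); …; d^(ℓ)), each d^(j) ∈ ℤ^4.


Via rank(M_{q-1}∘⋯∘M_p): M ≅ I[1,3], I[2,2]^2, I[4,4].
μ_θ-semistable layers: μ^(1)=8; μ^(2)=-3; μ^(3)=-7

((0, 2, 0, 0); (1, 1, 1, 0); (0, 0, 0, 1))


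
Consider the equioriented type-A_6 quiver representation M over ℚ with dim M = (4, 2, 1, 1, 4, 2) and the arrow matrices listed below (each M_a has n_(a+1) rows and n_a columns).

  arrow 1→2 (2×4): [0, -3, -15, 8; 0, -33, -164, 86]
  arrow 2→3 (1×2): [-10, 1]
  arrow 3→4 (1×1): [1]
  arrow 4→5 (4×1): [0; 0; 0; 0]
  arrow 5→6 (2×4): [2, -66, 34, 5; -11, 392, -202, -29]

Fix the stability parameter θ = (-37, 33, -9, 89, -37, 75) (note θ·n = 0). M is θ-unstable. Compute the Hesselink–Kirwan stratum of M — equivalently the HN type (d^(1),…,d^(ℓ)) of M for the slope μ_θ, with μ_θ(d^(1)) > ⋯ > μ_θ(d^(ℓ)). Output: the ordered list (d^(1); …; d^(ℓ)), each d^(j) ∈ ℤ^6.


Interval decomposition of M: I[1,1]^2, I[1,2], I[1,4], I[5,5]^2, I[5,6]^2.
HN type (ℓ=5): μ^(1)=89; μ^(2)=75; μ^(3)=33; μ^(4)=12; μ^(5)=-37

((0, 0, 0, 1, 0, 0); (0, 0, 0, 0, 0, 2); (0, 1, 0, 0, 0, 0); (0, 1, 1, 0, 0, 0); (4, 0, 0, 0, 4, 0))


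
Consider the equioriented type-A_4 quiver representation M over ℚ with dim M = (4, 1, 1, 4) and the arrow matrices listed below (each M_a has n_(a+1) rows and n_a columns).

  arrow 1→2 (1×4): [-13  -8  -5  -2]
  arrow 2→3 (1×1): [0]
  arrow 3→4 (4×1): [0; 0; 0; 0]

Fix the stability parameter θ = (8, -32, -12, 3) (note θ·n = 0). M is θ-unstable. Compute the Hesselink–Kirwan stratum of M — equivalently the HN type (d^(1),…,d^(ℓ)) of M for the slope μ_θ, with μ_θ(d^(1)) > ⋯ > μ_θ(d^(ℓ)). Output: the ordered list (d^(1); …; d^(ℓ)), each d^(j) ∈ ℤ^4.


Barcode: M ≅ I[1,1]^3, I[1,2], I[3,3], I[4,4]^4. HN layers by μ_θ (3 steps, strictly decreasing):
  μ^(1)=8; μ^(2)=3; μ^(3)=-12

((3, 0, 0, 0); (0, 0, 0, 4); (1, 1, 1, 0))


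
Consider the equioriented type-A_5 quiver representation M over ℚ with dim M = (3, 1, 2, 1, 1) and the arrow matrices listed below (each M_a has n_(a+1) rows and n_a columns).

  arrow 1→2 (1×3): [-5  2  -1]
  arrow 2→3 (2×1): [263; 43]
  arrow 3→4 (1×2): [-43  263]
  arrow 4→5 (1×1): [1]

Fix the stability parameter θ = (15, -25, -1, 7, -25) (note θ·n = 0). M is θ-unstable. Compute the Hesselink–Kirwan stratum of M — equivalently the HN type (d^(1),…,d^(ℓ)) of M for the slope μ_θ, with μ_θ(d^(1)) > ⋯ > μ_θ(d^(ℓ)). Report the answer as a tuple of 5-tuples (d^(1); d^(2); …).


Via rank(M_{q-1}∘⋯∘M_p): M ≅ I[1,1]^2, I[1,3], I[3,5].
μ_θ-semistable layers: μ^(1)=15; μ^(2)=-1; μ^(3)=-5; μ^(4)=-19/3

((2, 0, 0, 0, 0); (0, 0, 1, 0, 0); (1, 1, 0, 0, 0); (0, 0, 1, 1, 1))


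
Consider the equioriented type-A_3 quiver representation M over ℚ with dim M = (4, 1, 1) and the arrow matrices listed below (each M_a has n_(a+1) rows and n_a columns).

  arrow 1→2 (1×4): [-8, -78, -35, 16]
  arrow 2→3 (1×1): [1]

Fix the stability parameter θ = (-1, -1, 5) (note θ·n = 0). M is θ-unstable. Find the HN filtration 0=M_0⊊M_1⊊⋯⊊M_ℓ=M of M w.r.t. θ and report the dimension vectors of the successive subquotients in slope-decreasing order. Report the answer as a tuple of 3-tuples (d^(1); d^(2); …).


Interval decomposition of M: I[1,1]^3, I[1,3].
HN type (ℓ=2): μ^(1)=5; μ^(2)=-1

((0, 0, 1); (4, 1, 0))


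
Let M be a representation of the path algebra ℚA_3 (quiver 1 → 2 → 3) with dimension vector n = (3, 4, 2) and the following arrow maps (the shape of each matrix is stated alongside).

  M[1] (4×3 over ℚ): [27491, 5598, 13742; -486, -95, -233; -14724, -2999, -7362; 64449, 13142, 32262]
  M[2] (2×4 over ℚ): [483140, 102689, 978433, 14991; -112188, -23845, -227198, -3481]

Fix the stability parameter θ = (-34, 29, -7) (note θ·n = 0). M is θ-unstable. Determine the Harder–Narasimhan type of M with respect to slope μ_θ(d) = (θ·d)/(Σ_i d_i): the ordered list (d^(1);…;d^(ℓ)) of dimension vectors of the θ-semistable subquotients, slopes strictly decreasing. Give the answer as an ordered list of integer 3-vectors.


Barcode: M ≅ I[1,2], I[1,3]^2, I[2,2]. HN layers by μ_θ (3 steps, strictly decreasing):
  μ^(1)=29; μ^(2)=11; μ^(3)=-34

((0, 2, 0); (0, 2, 2); (3, 0, 0))


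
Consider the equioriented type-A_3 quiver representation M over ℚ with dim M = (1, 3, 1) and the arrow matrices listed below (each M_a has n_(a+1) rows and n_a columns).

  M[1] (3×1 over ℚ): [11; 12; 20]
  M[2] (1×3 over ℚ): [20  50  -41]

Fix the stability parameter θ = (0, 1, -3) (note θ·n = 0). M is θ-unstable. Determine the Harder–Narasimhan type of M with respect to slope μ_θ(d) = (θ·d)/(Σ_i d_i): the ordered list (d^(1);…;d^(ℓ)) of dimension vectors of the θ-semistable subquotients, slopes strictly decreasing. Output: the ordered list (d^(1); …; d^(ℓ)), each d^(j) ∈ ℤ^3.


Via rank(M_{q-1}∘⋯∘M_p): M ≅ I[1,2], I[2,2], I[2,3].
μ_θ-semistable layers: μ^(1)=1; μ^(2)=0; μ^(3)=-1

((0, 2, 0); (1, 0, 0); (0, 1, 1))


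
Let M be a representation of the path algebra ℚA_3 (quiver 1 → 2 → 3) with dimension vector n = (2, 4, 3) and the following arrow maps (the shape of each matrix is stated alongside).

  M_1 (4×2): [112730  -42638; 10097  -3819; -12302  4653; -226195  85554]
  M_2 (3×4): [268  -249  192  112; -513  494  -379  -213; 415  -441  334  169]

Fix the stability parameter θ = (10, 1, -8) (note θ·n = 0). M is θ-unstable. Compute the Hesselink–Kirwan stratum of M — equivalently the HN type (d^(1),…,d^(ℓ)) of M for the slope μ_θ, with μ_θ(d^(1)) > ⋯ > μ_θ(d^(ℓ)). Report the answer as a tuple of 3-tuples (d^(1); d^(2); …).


Barcode: M ≅ I[1,3]^2, I[2,2], I[2,3]. HN layers by μ_θ (2 steps, strictly decreasing):
  μ^(1)=1; μ^(2)=-7/2

((2, 3, 2); (0, 1, 1))


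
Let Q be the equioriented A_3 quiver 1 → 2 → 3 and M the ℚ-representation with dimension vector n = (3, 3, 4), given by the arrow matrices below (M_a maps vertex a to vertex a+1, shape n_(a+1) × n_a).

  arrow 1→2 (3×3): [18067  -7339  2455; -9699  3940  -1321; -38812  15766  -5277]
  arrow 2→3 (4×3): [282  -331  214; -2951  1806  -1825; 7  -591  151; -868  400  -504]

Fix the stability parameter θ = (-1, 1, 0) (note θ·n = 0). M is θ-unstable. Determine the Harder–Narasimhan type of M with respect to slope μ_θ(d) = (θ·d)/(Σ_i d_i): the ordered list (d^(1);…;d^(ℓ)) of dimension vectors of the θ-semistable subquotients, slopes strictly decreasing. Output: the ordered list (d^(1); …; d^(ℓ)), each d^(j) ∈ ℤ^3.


Barcode: M ≅ I[1,3]^3, I[3,3]. HN layers by μ_θ (3 steps, strictly decreasing):
  μ^(1)=1/2; μ^(2)=0; μ^(3)=-1

((0, 3, 3); (0, 0, 1); (3, 0, 0))


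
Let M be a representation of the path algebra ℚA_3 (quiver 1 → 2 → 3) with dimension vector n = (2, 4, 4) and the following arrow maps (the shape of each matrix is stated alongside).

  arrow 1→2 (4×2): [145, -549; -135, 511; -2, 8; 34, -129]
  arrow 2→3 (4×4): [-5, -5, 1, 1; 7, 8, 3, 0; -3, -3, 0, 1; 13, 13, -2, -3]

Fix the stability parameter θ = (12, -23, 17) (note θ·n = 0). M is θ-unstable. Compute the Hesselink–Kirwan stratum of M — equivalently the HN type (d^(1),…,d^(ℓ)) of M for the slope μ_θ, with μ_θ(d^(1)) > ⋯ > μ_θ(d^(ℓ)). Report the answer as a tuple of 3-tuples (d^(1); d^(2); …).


Via rank(M_{q-1}∘⋯∘M_p): M ≅ I[1,3]^2, I[2,2], I[2,3], I[3,3].
μ_θ-semistable layers: μ^(1)=17; μ^(2)=-11/2; μ^(3)=-23

((0, 0, 4); (2, 2, 0); (0, 2, 0))


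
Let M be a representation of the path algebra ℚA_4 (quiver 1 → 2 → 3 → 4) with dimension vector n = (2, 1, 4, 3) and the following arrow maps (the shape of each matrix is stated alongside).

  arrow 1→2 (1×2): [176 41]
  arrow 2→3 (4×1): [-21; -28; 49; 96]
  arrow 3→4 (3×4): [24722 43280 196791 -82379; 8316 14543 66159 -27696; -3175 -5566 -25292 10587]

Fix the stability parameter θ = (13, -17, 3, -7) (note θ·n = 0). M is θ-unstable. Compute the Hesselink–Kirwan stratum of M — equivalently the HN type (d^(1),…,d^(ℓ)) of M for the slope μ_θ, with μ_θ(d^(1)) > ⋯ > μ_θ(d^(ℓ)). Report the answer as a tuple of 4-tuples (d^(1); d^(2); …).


Interval decomposition of M: I[1,1], I[1,4], I[3,3], I[3,4]^2.
HN type (ℓ=3): μ^(1)=13; μ^(2)=3; μ^(3)=-2

((1, 0, 0, 0); (0, 0, 1, 0); (1, 1, 3, 3))


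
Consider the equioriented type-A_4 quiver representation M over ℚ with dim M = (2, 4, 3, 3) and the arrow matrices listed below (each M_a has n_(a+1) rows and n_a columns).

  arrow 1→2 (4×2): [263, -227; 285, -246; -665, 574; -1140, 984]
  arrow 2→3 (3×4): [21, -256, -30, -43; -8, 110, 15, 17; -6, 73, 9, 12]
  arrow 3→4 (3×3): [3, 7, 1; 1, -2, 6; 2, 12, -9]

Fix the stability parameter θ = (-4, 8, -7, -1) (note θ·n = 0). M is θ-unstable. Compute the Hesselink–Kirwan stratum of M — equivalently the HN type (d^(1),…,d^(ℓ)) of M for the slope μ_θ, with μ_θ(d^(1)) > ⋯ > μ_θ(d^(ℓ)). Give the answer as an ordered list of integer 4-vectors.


Via rank(M_{q-1}∘⋯∘M_p): M ≅ I[1,4]^2, I[2,2], I[2,4].
μ_θ-semistable layers: μ^(1)=8; μ^(2)=0; μ^(3)=-4

((0, 1, 0, 0); (0, 3, 3, 3); (2, 0, 0, 0))


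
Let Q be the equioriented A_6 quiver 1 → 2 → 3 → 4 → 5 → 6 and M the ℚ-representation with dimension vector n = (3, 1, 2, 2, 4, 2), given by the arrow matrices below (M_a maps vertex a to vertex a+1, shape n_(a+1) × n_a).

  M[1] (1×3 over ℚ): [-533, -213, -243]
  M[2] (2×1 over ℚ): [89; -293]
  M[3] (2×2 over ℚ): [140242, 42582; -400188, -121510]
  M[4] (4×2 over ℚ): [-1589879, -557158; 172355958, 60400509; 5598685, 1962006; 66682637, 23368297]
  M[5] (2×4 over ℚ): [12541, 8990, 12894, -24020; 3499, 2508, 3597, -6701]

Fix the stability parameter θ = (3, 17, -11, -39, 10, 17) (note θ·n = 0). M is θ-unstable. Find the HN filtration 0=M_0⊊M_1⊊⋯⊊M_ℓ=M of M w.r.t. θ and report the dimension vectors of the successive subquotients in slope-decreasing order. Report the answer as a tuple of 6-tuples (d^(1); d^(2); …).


Barcode: M ≅ I[1,1]^2, I[1,6], I[3,6], I[5,5]^2. HN layers by μ_θ (5 steps, strictly decreasing):
  μ^(1)=17; μ^(2)=10; μ^(3)=3; μ^(4)=-15/2; μ^(5)=-25

((0, 0, 0, 0, 0, 2); (0, 0, 0, 0, 4, 0); (2, 0, 0, 0, 0, 0); (1, 1, 1, 1, 0, 0); (0, 0, 1, 1, 0, 0))


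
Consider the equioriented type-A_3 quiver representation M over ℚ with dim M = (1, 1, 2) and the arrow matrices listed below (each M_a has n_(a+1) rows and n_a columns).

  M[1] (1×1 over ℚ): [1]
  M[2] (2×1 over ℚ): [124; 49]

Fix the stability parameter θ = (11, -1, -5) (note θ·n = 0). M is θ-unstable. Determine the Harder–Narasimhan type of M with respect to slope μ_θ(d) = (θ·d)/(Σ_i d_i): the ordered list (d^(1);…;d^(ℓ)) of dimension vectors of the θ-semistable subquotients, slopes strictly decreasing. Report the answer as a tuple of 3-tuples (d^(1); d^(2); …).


Via rank(M_{q-1}∘⋯∘M_p): M ≅ I[1,3], I[3,3].
μ_θ-semistable layers: μ^(1)=5/3; μ^(2)=-5

((1, 1, 1); (0, 0, 1))


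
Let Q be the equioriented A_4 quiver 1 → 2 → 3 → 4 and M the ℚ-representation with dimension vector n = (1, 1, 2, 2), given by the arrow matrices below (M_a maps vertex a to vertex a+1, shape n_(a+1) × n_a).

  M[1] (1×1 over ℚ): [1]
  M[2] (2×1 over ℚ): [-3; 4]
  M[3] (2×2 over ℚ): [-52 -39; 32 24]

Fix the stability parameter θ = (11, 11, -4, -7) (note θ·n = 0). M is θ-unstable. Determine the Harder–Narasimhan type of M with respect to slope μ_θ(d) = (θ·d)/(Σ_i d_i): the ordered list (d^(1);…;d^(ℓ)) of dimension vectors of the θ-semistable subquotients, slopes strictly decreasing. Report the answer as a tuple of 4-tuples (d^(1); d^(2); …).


Via rank(M_{q-1}∘⋯∘M_p): M ≅ I[1,3], I[3,4], I[4,4].
μ_θ-semistable layers: μ^(1)=6; μ^(2)=-11/2; μ^(3)=-7

((1, 1, 1, 0); (0, 0, 1, 1); (0, 0, 0, 1))


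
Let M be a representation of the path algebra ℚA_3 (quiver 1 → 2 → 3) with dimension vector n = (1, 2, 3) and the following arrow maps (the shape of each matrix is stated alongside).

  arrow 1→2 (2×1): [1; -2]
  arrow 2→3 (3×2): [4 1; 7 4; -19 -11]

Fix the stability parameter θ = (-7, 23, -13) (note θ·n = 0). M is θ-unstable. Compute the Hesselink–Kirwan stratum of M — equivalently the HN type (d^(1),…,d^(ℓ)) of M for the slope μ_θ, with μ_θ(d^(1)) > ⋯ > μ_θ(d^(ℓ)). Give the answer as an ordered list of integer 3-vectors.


Interval decomposition of M: I[1,3], I[2,3], I[3,3].
HN type (ℓ=3): μ^(1)=5; μ^(2)=-7; μ^(3)=-13

((0, 2, 2); (1, 0, 0); (0, 0, 1))


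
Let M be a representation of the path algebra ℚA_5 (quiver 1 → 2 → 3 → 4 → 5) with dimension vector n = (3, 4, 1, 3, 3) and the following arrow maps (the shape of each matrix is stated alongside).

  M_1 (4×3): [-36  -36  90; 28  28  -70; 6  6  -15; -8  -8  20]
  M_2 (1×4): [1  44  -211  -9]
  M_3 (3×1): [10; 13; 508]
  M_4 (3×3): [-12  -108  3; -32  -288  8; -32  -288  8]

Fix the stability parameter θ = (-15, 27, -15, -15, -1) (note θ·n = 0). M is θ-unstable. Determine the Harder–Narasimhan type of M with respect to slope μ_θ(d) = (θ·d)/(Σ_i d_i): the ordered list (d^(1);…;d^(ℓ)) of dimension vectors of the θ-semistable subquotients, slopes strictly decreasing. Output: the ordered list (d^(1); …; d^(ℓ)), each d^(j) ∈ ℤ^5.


Interval decomposition of M: I[1,1]^2, I[1,4], I[2,2]^3, I[4,4], I[4,5], I[5,5]^2.
HN type (ℓ=3): μ^(1)=27; μ^(2)=-1; μ^(3)=-15

((0, 3, 0, 0, 0); (0, 1, 1, 1, 3); (3, 0, 0, 2, 0))


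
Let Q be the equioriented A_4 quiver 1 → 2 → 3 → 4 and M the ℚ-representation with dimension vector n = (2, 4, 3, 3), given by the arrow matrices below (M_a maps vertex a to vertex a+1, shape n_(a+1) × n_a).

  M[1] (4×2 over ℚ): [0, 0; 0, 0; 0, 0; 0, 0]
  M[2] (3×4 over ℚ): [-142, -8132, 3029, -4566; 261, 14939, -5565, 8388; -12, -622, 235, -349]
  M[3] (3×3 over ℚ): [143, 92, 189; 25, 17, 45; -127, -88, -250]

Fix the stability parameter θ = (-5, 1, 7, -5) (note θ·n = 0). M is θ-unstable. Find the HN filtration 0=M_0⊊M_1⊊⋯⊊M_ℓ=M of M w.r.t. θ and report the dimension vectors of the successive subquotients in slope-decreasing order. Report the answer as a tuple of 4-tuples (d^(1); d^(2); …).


Interval decomposition of M: I[1,1]^2, I[2,2], I[2,4]^3.
HN type (ℓ=2): μ^(1)=1; μ^(2)=-5

((0, 4, 3, 3); (2, 0, 0, 0))


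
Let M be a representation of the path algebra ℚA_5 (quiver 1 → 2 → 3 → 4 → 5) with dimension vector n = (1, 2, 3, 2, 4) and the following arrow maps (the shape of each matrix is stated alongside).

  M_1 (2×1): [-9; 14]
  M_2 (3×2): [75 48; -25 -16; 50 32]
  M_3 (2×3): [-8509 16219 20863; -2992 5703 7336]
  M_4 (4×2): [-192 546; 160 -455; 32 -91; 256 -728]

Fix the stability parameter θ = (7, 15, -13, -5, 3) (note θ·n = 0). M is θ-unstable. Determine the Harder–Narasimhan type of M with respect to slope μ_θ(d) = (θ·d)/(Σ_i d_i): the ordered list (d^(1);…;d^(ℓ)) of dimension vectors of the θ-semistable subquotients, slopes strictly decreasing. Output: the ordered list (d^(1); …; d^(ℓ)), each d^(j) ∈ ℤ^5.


Via rank(M_{q-1}∘⋯∘M_p): M ≅ I[1,5], I[2,2], I[3,3], I[3,4], I[5,5]^3.
μ_θ-semistable layers: μ^(1)=15; μ^(2)=3; μ^(3)=1; μ^(4)=-5; μ^(5)=-13

((0, 1, 0, 0, 0); (0, 0, 0, 0, 4); (1, 1, 1, 1, 0); (0, 0, 0, 1, 0); (0, 0, 2, 0, 0))


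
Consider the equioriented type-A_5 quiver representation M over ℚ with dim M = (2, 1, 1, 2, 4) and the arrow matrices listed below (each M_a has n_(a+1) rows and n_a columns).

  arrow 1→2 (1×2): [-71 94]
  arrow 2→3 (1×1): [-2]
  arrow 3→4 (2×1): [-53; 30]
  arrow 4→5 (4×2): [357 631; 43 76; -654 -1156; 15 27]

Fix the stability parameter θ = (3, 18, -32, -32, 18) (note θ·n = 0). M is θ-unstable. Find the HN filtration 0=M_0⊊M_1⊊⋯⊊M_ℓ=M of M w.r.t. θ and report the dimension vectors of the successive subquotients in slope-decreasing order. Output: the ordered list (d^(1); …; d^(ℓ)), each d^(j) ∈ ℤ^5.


Barcode: M ≅ I[1,1], I[1,5], I[4,5], I[5,5]^2. HN layers by μ_θ (4 steps, strictly decreasing):
  μ^(1)=18; μ^(2)=3; μ^(3)=-43/4; μ^(4)=-32

((0, 0, 0, 0, 4); (1, 0, 0, 0, 0); (1, 1, 1, 1, 0); (0, 0, 0, 1, 0))


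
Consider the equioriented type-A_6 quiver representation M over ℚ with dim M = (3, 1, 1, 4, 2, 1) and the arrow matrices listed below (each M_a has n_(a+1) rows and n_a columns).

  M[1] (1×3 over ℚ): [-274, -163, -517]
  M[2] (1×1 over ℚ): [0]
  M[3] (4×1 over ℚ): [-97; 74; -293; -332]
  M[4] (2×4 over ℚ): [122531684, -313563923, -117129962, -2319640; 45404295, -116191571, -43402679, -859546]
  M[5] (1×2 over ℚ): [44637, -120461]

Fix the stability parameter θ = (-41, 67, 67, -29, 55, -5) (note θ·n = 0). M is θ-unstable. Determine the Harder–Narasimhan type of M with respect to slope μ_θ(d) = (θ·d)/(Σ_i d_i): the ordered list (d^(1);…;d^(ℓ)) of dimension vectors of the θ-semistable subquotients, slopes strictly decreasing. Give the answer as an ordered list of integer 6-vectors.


Barcode: M ≅ I[1,1]^2, I[1,2], I[3,6], I[4,4]^2, I[4,5]. HN layers by μ_θ (6 steps, strictly decreasing):
  μ^(1)=67; μ^(2)=55; μ^(3)=25; μ^(4)=19; μ^(5)=-29; μ^(6)=-41

((0, 1, 0, 0, 0, 0); (0, 0, 0, 0, 1, 0); (0, 0, 0, 0, 1, 1); (0, 0, 1, 1, 0, 0); (0, 0, 0, 3, 0, 0); (3, 0, 0, 0, 0, 0))


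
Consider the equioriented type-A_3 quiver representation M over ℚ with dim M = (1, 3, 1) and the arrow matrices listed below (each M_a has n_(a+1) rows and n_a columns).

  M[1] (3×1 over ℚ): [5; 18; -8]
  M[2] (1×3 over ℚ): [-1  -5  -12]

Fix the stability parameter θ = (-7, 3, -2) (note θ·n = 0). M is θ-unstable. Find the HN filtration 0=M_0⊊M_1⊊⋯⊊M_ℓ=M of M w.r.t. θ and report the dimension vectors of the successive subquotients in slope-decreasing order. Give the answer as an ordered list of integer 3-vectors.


Interval decomposition of M: I[1,3], I[2,2]^2.
HN type (ℓ=3): μ^(1)=3; μ^(2)=1/2; μ^(3)=-7

((0, 2, 0); (0, 1, 1); (1, 0, 0))


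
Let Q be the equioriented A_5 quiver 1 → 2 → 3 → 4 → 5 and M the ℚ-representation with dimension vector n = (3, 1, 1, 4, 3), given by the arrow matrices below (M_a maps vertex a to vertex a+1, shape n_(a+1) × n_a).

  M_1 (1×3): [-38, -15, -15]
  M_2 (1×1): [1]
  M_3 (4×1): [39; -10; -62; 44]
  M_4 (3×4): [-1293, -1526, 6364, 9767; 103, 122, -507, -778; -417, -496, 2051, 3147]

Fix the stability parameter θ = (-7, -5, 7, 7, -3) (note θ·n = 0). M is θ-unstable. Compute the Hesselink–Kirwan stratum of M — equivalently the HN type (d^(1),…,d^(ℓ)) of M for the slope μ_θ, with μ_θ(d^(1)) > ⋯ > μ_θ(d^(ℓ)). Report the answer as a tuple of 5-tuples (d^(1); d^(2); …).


Via rank(M_{q-1}∘⋯∘M_p): M ≅ I[1,1]^2, I[1,5], I[4,4], I[4,5]^2.
μ_θ-semistable layers: μ^(1)=7; μ^(2)=11/3; μ^(3)=2; μ^(4)=-5; μ^(5)=-7

((0, 0, 0, 1, 0); (0, 0, 1, 1, 1); (0, 0, 0, 2, 2); (0, 1, 0, 0, 0); (3, 0, 0, 0, 0))


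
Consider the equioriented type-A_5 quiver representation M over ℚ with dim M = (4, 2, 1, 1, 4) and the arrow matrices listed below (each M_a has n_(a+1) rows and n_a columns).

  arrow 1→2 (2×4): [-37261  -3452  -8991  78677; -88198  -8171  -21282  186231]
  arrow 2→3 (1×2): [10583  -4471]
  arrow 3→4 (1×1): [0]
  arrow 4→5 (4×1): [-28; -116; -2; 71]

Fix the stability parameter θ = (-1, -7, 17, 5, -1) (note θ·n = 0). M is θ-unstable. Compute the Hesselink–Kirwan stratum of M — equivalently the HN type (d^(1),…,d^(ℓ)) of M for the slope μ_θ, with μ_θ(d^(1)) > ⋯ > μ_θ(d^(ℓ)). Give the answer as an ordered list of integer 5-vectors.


Interval decomposition of M: I[1,1]^2, I[1,2], I[1,3], I[4,5], I[5,5]^3.
HN type (ℓ=4): μ^(1)=17; μ^(2)=2; μ^(3)=-1; μ^(4)=-4

((0, 0, 1, 0, 0); (0, 0, 0, 1, 1); (2, 0, 0, 0, 3); (2, 2, 0, 0, 0))


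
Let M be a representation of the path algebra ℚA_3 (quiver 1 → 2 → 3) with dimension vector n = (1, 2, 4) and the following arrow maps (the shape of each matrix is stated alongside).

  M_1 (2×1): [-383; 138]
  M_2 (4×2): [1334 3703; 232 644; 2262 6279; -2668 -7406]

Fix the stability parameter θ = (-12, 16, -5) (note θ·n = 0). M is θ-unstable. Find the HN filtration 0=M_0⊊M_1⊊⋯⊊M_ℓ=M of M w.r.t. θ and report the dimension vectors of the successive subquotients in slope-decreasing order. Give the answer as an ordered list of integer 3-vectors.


Interval decomposition of M: I[1,3], I[2,2], I[3,3]^3.
HN type (ℓ=4): μ^(1)=16; μ^(2)=11/2; μ^(3)=-5; μ^(4)=-12

((0, 1, 0); (0, 1, 1); (0, 0, 3); (1, 0, 0))


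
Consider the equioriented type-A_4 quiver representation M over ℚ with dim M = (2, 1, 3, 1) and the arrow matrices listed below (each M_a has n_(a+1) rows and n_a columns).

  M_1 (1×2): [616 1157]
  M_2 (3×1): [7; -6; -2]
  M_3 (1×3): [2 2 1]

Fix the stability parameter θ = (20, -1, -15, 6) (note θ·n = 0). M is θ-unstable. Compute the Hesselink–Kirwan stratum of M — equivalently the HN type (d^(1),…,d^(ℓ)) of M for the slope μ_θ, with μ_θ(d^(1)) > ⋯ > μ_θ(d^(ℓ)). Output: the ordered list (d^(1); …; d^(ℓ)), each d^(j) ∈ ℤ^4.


Barcode: M ≅ I[1,1], I[1,3], I[3,3], I[3,4]. HN layers by μ_θ (4 steps, strictly decreasing):
  μ^(1)=20; μ^(2)=6; μ^(3)=4/3; μ^(4)=-15

((1, 0, 0, 0); (0, 0, 0, 1); (1, 1, 1, 0); (0, 0, 2, 0))


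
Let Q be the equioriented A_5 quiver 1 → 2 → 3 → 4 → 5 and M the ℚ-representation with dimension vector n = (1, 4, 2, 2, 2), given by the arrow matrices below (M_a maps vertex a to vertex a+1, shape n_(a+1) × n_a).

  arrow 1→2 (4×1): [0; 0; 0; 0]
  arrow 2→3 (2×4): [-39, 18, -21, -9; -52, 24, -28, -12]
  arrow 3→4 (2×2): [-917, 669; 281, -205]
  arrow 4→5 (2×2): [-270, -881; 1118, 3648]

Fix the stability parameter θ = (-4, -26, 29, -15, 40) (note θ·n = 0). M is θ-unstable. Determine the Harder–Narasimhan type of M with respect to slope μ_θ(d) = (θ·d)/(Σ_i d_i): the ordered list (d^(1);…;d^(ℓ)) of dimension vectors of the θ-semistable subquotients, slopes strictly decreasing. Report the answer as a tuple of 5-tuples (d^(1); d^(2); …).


Via rank(M_{q-1}∘⋯∘M_p): M ≅ I[1,1], I[2,2]^3, I[2,5], I[3,5].
μ_θ-semistable layers: μ^(1)=40; μ^(2)=7; μ^(3)=-4; μ^(4)=-26

((0, 0, 0, 0, 2); (0, 0, 2, 2, 0); (1, 0, 0, 0, 0); (0, 4, 0, 0, 0))


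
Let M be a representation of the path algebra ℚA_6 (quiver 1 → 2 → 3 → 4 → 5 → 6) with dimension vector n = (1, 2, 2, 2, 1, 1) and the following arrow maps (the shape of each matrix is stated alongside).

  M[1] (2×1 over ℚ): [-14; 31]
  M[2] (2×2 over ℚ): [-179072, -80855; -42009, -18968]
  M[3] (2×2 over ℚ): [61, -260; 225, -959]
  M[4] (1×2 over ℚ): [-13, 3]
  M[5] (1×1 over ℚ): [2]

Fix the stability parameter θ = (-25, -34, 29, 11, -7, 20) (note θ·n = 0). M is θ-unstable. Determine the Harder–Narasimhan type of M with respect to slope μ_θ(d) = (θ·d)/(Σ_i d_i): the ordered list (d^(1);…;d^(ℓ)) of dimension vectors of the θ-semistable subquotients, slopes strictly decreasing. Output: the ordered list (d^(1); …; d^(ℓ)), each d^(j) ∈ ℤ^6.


Interval decomposition of M: I[1,4], I[2,6].
HN type (ℓ=4): μ^(1)=20; μ^(2)=11; μ^(3)=-59/2; μ^(4)=-34

((0, 0, 1, 1, 0, 1); (0, 0, 1, 1, 1, 0); (1, 1, 0, 0, 0, 0); (0, 1, 0, 0, 0, 0))


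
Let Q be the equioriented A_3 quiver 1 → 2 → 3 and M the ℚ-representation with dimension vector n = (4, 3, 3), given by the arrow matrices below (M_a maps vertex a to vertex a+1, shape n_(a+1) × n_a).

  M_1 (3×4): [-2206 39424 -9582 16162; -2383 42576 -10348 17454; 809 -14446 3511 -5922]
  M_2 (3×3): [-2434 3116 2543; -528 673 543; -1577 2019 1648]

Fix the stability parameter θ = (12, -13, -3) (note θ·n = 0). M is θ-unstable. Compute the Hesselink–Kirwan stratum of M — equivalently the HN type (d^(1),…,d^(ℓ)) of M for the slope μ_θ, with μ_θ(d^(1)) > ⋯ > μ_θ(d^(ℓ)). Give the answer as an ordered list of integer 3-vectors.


Via rank(M_{q-1}∘⋯∘M_p): M ≅ I[1,1], I[1,3]^3.
μ_θ-semistable layers: μ^(1)=12; μ^(2)=-4/3

((1, 0, 0); (3, 3, 3))


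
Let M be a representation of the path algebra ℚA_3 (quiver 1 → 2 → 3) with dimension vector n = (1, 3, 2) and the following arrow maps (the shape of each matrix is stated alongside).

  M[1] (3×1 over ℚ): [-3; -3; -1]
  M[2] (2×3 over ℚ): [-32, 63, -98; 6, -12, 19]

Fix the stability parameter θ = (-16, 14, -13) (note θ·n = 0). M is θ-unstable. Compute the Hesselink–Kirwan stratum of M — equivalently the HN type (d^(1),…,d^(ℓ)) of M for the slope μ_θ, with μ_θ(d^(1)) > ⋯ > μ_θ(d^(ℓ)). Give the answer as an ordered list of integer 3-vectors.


Via rank(M_{q-1}∘⋯∘M_p): M ≅ I[1,3], I[2,2], I[2,3].
μ_θ-semistable layers: μ^(1)=14; μ^(2)=1/2; μ^(3)=-16

((0, 1, 0); (0, 2, 2); (1, 0, 0))


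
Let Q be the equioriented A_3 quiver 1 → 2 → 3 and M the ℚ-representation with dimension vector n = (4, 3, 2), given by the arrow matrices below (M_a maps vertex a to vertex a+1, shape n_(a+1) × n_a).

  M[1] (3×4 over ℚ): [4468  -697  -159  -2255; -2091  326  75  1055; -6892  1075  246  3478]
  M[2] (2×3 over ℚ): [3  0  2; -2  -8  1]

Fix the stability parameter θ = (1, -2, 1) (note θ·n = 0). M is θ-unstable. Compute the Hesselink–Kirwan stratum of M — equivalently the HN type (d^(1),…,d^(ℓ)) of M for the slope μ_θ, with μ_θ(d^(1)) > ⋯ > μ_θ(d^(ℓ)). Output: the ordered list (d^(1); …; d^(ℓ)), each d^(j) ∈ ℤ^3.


Barcode: M ≅ I[1,1], I[1,2], I[1,3]^2. HN layers by μ_θ (2 steps, strictly decreasing):
  μ^(1)=1; μ^(2)=-1/2

((1, 0, 2); (3, 3, 0))
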